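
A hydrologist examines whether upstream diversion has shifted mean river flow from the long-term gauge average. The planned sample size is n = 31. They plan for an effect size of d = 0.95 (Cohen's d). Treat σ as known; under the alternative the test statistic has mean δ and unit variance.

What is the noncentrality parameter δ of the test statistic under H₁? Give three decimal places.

δ = d·√n = 0.95 × √31 = 5.2894

δ ≈ 5.289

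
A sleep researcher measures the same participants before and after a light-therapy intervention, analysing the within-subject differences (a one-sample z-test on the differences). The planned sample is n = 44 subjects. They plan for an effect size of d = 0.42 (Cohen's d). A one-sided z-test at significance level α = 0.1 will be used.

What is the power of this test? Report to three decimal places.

Power ≈ 0.934

Noncentrality parameter: δ = d·√n = 0.42 × √44 = 2.7860
Critical value for a one-sided test at α = 0.1: z_α = 1.282.
Power = P(Z > 1.282 − δ) = Φ(1.504) = 0.9338.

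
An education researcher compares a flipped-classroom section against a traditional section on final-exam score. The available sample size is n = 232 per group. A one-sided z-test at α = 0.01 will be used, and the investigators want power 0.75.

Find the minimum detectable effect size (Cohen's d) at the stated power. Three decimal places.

Required noncentrality: δ = z_{0.01} + z_{0.25} = 2.326 + 0.674 = 3.001.
δ = d·√(n/2) ⇒ d = δ/√(n/2) = 3.001/√(232/2) = 0.2786.

d ≈ 0.279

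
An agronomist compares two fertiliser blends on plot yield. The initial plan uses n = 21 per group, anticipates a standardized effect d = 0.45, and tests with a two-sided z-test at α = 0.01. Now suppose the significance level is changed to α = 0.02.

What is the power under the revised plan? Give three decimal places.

Power ≈ 0.193

δ = d·√(n/2) = 0.45 × √(21/2) = 1.4582 (unchanged). New critical value: z_{0.01} = 2.326.
Revised power = Φ(δ − 2.326) + Φ(−δ − 2.326) = Φ(-0.868) + Φ(-3.785) = 0.1926 + 0.0001 = 0.1927.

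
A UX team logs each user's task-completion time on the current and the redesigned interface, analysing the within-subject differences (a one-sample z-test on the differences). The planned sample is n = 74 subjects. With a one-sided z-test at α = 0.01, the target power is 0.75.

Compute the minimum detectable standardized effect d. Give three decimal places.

Required noncentrality: δ = z_{0.01} + z_{0.25} = 2.326 + 0.674 = 3.001.
δ = d·√n ⇒ d = δ/√n = 3.001/√74 = 0.3488.

d ≈ 0.349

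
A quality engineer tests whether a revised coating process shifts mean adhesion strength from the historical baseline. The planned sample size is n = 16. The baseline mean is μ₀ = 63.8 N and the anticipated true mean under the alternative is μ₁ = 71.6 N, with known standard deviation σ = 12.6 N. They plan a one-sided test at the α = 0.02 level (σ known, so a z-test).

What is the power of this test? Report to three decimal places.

Standardized effect: d = |μ₁ − μ₀| / σ = |71.6 − 63.8| / 12.6 = 0.6190
Noncentrality parameter: δ = d·√n = 0.6190 × √16 = 2.4762
One-sided α = 0.02 → critical value z_{0.02} = 2.054.
Power = P(Z > 2.054 − δ) = Φ(0.422) = 0.6636.

Power ≈ 0.664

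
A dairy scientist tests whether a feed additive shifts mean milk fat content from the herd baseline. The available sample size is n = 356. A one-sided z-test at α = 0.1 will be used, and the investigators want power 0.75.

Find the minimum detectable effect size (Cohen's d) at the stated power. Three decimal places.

d ≈ 0.104

Required noncentrality: δ = z_{0.1} + z_{0.25} = 1.282 + 0.674 = 1.956.
δ = d·√n ⇒ d = δ/√n = 1.956/√356 = 0.1037.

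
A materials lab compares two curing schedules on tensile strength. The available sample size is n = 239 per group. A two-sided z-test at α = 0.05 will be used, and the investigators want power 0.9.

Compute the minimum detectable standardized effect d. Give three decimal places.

d ≈ 0.297

Required noncentrality: δ = z_{0.025} + z_{0.10} = 1.960 + 1.282 = 3.242.
(Lower-tail contribution to power is negligible for δ > 0.)
δ = d·√(n/2) ⇒ d = δ/√(n/2) = 3.242/√(239/2) = 0.2965.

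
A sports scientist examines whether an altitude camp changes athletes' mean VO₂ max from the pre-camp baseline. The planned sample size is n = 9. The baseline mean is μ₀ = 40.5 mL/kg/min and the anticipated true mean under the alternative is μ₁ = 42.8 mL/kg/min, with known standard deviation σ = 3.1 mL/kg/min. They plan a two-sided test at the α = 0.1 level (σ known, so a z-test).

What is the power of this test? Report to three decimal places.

Standardized effect: d = |μ₁ − μ₀| / σ = |42.8 − 40.5| / 3.1 = 0.7419
Noncentrality parameter: δ = d·√n = 0.7419 × √9 = 2.2258
Critical value for a two-sided test at α = 0.1: z_{α/2} = 1.645.
Power = Φ(δ − 1.645) + Φ(−δ − 1.645) = Φ(0.581) + Φ(-3.871) = 0.7194 + 0.0001 = 0.7194.

Power ≈ 0.719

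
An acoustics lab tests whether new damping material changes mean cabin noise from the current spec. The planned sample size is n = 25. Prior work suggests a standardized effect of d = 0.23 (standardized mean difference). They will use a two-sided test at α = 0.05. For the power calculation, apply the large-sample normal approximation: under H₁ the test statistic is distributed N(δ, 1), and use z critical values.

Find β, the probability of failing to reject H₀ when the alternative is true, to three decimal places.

Noncentrality parameter: δ = d·√n = 0.23 × √25 = 1.1500
Critical value for a two-sided test at α = 0.05: z_{α/2} = 1.960.
Power = Φ(δ − 1.960) + Φ(−δ − 1.960) = Φ(-0.810) + Φ(-3.110) = 0.2090 + 0.0009 = 0.2099.
Type II error: β = 1 − power = 1 − 0.2099 = 0.7901.

β ≈ 0.790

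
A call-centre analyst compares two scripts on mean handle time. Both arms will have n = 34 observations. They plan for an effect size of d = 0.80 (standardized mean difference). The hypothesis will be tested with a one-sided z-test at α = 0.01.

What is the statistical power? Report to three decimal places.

Noncentrality parameter: δ = d·√(n/2) = 0.80 × √(34/2) = 3.2985
One-sided α = 0.01 → critical value z_{0.01} = 2.326.
Power = Φ(δ − 2.326) = Φ(0.972) = 0.8345.

Power ≈ 0.835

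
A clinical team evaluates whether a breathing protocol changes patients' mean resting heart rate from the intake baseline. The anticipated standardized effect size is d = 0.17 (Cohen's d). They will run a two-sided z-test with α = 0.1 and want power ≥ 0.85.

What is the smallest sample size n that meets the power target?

For power 0.85 need Φ(δ − z_{0.05}) = 0.85, so δ = z_{0.05} + z_{0.15} = 1.645 + 1.036 = 2.681.
(The Φ(−δ − z_{α/2}) term is vanishingly small for δ > 0 and is dropped in the standard sample-size formula.)
δ = d·√n ⇒ n = (δ/d)² = (2.681 / 0.17)² = 248.76.
Rounding up, n = 249.

n = 249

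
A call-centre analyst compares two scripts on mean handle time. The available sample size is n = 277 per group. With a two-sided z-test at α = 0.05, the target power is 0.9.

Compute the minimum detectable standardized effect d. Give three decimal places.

Need Φ(δ − 1.960) = 0.9, so δ = 1.960 + 1.282 = 3.242.
(Lower-tail contribution to power is negligible for δ > 0.)
δ = d·√(n/2) ⇒ d = δ/√(n/2) = 3.242/√(277/2) = 0.2754.

d ≈ 0.275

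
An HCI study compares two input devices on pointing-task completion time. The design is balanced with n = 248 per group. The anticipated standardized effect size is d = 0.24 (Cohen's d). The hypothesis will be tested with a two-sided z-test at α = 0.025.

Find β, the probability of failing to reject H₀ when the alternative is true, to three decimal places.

β ≈ 0.333

Noncentrality parameter: δ = d·√(n/2) = 0.24 × √(248/2) = 2.6725
Two-sided α = 0.025 → critical value z_{0.0125} = 2.241.
Power = Φ(δ − 2.241) + Φ(−δ − 2.241) = Φ(0.431) + Φ(-4.914) = 0.6668 + 0.0000 = 0.6668.
Type II error: β = 1 − power = 1 − 0.6668 = 0.3332.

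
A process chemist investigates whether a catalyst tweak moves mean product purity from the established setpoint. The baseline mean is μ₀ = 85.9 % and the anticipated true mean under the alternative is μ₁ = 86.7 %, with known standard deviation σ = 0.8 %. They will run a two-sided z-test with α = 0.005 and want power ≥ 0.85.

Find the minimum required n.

Standardized effect: d = |μ₁ − μ₀| / σ = |86.7 − 85.9| / 0.8 = 1.0000
Set Φ(δ − 2.807) = 0.85; then δ − 2.807 = Φ⁻¹(0.85) = 1.036, giving δ = 3.843.
(For δ > 0 the lower-tail rejection region contributes negligibly to power, so the one-term inversion is standard.)
δ = d·√n ⇒ n = (δ/d)² = (3.843 / 1.0000)² = 14.77.
Round up to the next whole unit.

n = 15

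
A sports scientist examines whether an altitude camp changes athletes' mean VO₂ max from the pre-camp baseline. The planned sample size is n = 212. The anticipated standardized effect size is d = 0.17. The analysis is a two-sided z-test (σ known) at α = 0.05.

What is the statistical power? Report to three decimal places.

Power ≈ 0.697

Noncentrality parameter: δ = d·√n = 0.17 × √212 = 2.4752
Two-sided α = 0.05 → critical value z_{0.025} = 1.960.
Power = Φ(δ − 1.960) + Φ(−δ − 1.960) = Φ(0.515) + Φ(-4.435) = 0.6968 + 0.0000 = 0.6968.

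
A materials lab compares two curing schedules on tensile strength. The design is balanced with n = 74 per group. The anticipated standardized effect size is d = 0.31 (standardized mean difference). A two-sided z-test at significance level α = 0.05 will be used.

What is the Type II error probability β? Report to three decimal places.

β ≈ 0.530

Noncentrality parameter: δ = d·√(n/2) = 0.31 × √(74/2) = 1.8857
Two-sided α = 0.05 → critical value z_{0.025} = 1.960.
Power = Φ(δ − 1.960) + Φ(−δ − 1.960) = Φ(-0.074) + Φ(-3.846) = 0.4704 + 0.0001 = 0.4704.
Type II error: β = 1 − power = 1 − 0.4704 = 0.5296.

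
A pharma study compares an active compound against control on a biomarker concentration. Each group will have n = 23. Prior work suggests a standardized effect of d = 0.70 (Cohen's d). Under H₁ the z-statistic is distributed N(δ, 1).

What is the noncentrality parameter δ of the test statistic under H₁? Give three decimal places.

The noncentrality parameter scales effect size by the design's sample-size factor: δ = d·√(n/2) = 0.70 × √(23/2) = 2.3738

δ ≈ 2.374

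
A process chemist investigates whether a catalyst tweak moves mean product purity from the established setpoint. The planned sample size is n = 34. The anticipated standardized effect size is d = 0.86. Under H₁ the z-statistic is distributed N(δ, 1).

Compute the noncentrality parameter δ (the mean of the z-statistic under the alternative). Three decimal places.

δ ≈ 5.015

δ = d·√n = 0.86 × √34 = 5.0146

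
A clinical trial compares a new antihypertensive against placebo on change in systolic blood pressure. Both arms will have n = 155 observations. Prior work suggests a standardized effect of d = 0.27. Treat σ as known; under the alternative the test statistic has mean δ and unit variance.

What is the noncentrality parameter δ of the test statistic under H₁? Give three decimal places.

The noncentrality parameter scales effect size by the design's sample-size factor: δ = d·√(n/2) = 0.27 × √(155/2) = 2.3769

δ ≈ 2.377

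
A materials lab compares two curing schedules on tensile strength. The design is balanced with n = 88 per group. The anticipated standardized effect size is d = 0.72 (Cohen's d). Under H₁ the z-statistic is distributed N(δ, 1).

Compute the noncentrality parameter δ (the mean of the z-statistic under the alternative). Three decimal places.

δ ≈ 4.776

The noncentrality parameter scales effect size by the design's sample-size factor: δ = d·√(n/2) = 0.72 × √(88/2) = 4.7759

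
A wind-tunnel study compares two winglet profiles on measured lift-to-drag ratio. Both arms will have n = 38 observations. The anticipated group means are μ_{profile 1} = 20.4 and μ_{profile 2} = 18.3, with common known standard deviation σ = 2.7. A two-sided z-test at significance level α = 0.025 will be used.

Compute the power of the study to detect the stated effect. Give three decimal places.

Power ≈ 0.875

Standardized effect: d = |μ_{profile 1} − μ_{profile 2}| / σ = |20.4 − 18.3| / 2.7 = 0.7778
Noncentrality parameter: δ = d·√(n/2) = 0.7778 × √(38/2) = 3.3903
Critical value for a two-sided test at α = 0.025: z_{α/2} = 2.241.
Power = Φ(δ − 2.241) + Φ(−δ − 2.241) = Φ(1.149) + Φ(-5.632) = 0.8747 + 0.0000 = 0.8747.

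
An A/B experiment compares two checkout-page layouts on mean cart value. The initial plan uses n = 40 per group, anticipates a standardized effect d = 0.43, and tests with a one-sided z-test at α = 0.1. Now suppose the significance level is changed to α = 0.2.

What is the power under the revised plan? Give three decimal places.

Power ≈ 0.860

δ = d·√(n/2) = 0.43 × √(40/2) = 1.9230 (unchanged). New critical value: z_{0.2} = 0.842.
Revised power = P(Z > 0.842 − δ) = Φ(1.081) = 0.8602.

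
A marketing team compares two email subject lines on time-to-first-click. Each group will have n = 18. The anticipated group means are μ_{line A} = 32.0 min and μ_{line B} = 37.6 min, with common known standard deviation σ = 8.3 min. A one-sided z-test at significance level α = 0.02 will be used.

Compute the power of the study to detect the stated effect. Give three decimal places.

Standardized effect: d = |μ_{line A} − μ_{line B}| / σ = |32.0 − 37.6| / 8.3 = 0.6747
Noncentrality parameter: λ = d·√(n/2) = 0.6747 × √(18/2) = 2.0241
One-sided α = 0.02 → critical value z_{0.02} = 2.054.
Power = P(Z > 2.054 − λ) = Φ(-0.030) = 0.4882.

Power ≈ 0.488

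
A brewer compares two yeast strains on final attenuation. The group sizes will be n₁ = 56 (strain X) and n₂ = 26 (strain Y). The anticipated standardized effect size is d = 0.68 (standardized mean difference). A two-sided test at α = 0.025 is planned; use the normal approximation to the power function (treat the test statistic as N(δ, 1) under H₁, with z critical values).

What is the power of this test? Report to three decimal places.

Power ≈ 0.734

Noncentrality parameter: δ = d / √(1/n₁ + 1/n₂) = 0.68 / √(1/56 + 1/26) = 2.8654
Critical value for a two-sided test at α = 0.025: z_{α/2} = 2.241.
Power = Φ(δ − 2.241) + Φ(−δ − 2.241) = Φ(0.624) + Φ(-5.107) = 0.7337 + 0.0000 = 0.7337.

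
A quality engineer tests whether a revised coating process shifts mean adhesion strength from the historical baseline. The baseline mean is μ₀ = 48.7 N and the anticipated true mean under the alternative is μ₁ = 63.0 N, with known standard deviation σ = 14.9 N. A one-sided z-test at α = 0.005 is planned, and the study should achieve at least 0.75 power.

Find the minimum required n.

Standardized effect: d = |μ₁ − μ₀| / σ = |63.0 − 48.7| / 14.9 = 0.9597
Set Φ(δ − 2.576) = 0.75; then δ − 2.576 = Φ⁻¹(0.75) = 0.674, giving δ = 3.250.
δ = d·√n ⇒ n = (δ/d)² = (3.250 / 0.9597)² = 11.47.
Rounding up, n = 12.

n = 12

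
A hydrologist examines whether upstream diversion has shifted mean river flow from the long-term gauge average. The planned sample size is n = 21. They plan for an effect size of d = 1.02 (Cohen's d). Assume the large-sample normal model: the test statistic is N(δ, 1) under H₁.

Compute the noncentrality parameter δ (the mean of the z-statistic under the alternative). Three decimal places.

δ = d·√n = 1.02 × √21 = 4.6742

δ ≈ 4.674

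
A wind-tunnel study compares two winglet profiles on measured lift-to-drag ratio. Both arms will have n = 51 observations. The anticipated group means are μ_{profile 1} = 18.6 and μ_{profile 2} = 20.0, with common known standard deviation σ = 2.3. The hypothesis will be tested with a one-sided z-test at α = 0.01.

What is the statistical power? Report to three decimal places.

Standardized effect: d = |μ_{profile 1} − μ_{profile 2}| / σ = |18.6 − 20.0| / 2.3 = 0.6087
Noncentrality parameter: δ = d·√(n/2) = 0.6087 × √(51/2) = 3.0738
Critical value for a one-sided test at α = 0.01: z_α = 2.326.
Power = Φ(δ − 2.326) = Φ(0.747) = 0.7726.

Power ≈ 0.773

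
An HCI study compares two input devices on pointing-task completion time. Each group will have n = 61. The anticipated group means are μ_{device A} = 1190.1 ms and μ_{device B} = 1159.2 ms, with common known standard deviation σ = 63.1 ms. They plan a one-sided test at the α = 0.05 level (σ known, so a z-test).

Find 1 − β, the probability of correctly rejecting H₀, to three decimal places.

Power ≈ 0.855

Standardized effect: d = |μ_{device A} − μ_{device B}| / σ = |1190.1 − 1159.2| / 63.1 = 0.4897
Noncentrality parameter: δ = d·√(n/2) = 0.4897 × √(61/2) = 2.7045
Critical value for a one-sided test at α = 0.05: z_α = 1.645.
Power = P(Z > 1.645 − δ) = Φ(1.060) = 0.8553.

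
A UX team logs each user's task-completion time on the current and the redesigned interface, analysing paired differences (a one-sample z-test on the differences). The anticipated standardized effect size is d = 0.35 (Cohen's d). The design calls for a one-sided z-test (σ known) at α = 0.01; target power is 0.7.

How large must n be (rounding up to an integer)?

For power 0.7 need Φ(δ − z_{0.01}) = 0.7, so δ = z_{0.01} + z_{0.30} = 2.326 + 0.524 = 2.851.
δ = d·√n ⇒ n = (δ/d)² = (2.851 / 0.35)² = 66.34.
Round up to the next whole unit.

n = 67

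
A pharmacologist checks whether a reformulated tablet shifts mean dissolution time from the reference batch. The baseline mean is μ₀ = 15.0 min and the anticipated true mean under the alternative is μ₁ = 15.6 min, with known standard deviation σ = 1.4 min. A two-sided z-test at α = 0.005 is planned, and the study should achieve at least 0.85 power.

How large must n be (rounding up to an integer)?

n = 81

Standardized effect: d = |μ₁ − μ₀| / σ = |15.6 − 15.0| / 1.4 = 0.4286
Set Φ(δ − 2.807) = 0.85; then δ − 2.807 = Φ⁻¹(0.85) = 1.036, giving δ = 3.843.
(The Φ(−δ − z_{α/2}) term is vanishingly small for δ > 0 and is dropped in the standard sample-size formula.)
δ = d·√n ⇒ n = (δ/d)² = (3.843 / 0.4286)² = 80.43.
Rounding up, n = 81.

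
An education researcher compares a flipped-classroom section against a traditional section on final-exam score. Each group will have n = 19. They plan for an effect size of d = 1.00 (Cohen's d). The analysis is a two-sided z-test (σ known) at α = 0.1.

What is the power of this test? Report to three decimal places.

Power ≈ 0.925

Noncentrality parameter: δ = d·√(n/2) = 1.00 × √(19/2) = 3.0822
Critical value for a two-sided test at α = 0.1: z_{α/2} = 1.645.
Power = Φ(δ − 1.645) + Φ(−δ − 1.645) = Φ(1.437) + Φ(-4.727) = 0.9247 + 0.0000 = 0.9247.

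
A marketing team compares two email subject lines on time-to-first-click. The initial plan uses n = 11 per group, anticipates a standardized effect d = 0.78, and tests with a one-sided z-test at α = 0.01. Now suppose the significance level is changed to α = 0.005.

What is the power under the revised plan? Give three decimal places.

δ = d·√(n/2) = 0.78 × √(11/2) = 1.8293 (unchanged). New critical value: z_{0.005} = 2.576.
Revised power = Φ(δ − 2.576) = Φ(-0.747) = 0.2277.

Power ≈ 0.228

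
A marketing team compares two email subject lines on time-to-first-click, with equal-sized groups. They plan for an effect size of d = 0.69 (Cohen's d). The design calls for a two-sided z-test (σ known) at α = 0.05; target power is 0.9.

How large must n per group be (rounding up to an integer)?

n = 45 per group

Set Φ(δ − 1.960) = 0.9; then δ − 1.960 = Φ⁻¹(0.9) = 1.282, giving δ = 3.242.
(For δ > 0 the lower-tail rejection region contributes negligibly to power, so the one-term inversion is standard.)
δ = d·√(n/2) ⇒ n = 2(δ/d)² = 2 × (3.242 / 0.69)² = 44.14.
Rounding up, n = 45 per group.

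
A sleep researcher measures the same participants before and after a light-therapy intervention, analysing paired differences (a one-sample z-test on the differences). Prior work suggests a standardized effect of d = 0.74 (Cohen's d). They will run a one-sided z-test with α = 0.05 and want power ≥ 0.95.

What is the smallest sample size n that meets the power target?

n = 20

Set Φ(δ − 1.645) = 0.95; then δ − 1.645 = Φ⁻¹(0.95) = 1.645, giving δ = 3.290.
δ = d·√n ⇒ n = (δ/d)² = (3.290 / 0.74)² = 19.76.
Round up to the next whole unit.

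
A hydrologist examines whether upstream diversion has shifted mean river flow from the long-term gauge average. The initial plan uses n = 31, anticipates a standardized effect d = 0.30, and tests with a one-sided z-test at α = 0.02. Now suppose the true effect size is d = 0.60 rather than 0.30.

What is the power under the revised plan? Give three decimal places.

With d = 0.60: δ = d·√n = 0.60 × √31 = 3.3407. Critical value z_{0.02} = 2.054.
Revised power = Φ(δ − 2.054) = Φ(1.287) = 0.9009.

Power ≈ 0.901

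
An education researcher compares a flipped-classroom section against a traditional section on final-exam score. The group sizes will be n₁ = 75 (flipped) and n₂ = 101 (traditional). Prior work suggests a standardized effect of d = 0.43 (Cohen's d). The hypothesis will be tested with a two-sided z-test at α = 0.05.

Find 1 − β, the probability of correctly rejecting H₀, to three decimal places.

Power ≈ 0.805

Noncentrality parameter: δ = d / √(1/n₁ + 1/n₂) = 0.43 / √(1/75 + 1/101) = 2.8210
Two-sided α = 0.05 → critical value z_{0.025} = 1.960.
Power = Φ(δ − 1.960) + Φ(−δ − 1.960) = Φ(0.861) + Φ(-4.781) = 0.8054 + 0.0000 = 0.8054.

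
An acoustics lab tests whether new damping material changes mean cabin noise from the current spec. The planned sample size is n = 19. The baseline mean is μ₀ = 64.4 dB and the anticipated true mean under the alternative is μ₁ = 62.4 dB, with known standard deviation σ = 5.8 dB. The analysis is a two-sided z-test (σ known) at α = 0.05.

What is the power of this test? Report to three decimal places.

Standardized effect: d = |μ₁ − μ₀| / σ = |62.4 − 64.4| / 5.8 = 0.3448
Noncentrality parameter: δ = d·√n = 0.3448 × √19 = 1.5031
Critical value for a two-sided test at α = 0.05: z_{α/2} = 1.960.
Power = Φ(δ − 1.960) + Φ(−δ − 1.960) = Φ(-0.457) + Φ(-3.463) = 0.3239 + 0.0003 = 0.3241.

Power ≈ 0.324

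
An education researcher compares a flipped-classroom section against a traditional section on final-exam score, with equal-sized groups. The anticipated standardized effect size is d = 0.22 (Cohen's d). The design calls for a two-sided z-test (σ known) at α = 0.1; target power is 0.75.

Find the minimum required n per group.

Set Φ(δ − 1.645) = 0.75; then δ − 1.645 = Φ⁻¹(0.75) = 0.674, giving δ = 2.319.
(For δ > 0 the lower-tail rejection region contributes negligibly to power, so the one-term inversion is standard.)
δ = d·√(n/2) ⇒ n = 2(δ/d)² = 2 × (2.319 / 0.22)² = 222.29.
Round up to the next whole unit.

n = 223 per group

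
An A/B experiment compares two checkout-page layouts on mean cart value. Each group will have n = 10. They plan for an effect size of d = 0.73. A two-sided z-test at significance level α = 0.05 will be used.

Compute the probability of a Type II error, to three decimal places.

β ≈ 0.628

Noncentrality parameter: δ = d·√(n/2) = 0.73 × √(10/2) = 1.6323
Critical value for a two-sided test at α = 0.05: z_{α/2} = 1.960.
Power = Φ(δ − 1.960) + Φ(−δ − 1.960) = Φ(-0.328) + Φ(-3.592) = 0.3716 + 0.0002 = 0.3718.
Type II error: β = 1 − power = 1 − 0.3718 = 0.6282.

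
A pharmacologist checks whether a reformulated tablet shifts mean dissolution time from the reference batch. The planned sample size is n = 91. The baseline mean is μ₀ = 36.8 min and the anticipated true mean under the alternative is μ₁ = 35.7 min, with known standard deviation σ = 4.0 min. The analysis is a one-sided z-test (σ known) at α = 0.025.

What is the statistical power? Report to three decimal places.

Power ≈ 0.746

Standardized effect: d = |μ₁ − μ₀| / σ = |35.7 − 36.8| / 4.0 = 0.2750
Noncentrality parameter: δ = d·√n = 0.2750 × √91 = 2.6233
Critical value for a one-sided test at α = 0.025: z_α = 1.960.
Power = P(Z > 1.960 − δ) = Φ(0.663) = 0.7465.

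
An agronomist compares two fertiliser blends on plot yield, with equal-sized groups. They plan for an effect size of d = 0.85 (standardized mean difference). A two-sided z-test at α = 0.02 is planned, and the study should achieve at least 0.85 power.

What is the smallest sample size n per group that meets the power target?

For power 0.85 need Φ(δ − z_{0.01}) = 0.85, so δ = z_{0.01} + z_{0.15} = 2.326 + 1.036 = 3.363.
(Ignoring the negligible lower-tail rejection probability gives the usual closed-form inversion.)
δ = d·√(n/2) ⇒ n = 2(δ/d)² = 2 × (3.363 / 0.85)² = 31.30.
Rounding up, n = 32 per group.

n = 32 per group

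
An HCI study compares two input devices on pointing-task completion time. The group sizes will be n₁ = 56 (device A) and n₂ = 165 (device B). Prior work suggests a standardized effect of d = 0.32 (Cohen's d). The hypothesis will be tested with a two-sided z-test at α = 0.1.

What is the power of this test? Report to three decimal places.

Noncentrality parameter: δ = d / √(1/n₁ + 1/n₂) = 0.32 / √(1/56 + 1/165) = 2.0691
Critical value for a two-sided test at α = 0.1: z_{α/2} = 1.645.
Power = Φ(δ − 1.645) + Φ(−δ − 1.645) = Φ(0.424) + Φ(-3.714) = 0.6643 + 0.0001 = 0.6644.

Power ≈ 0.664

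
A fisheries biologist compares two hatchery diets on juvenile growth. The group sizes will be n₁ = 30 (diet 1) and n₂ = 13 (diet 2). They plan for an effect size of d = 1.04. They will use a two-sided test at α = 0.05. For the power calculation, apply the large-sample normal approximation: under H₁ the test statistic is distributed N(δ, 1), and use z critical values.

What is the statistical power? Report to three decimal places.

Power ≈ 0.879

Noncentrality parameter: δ = d / √(1/n₁ + 1/n₂) = 1.04 / √(1/30 + 1/13) = 3.1321
Two-sided α = 0.05 → critical value z_{0.025} = 1.960.
Power = Φ(δ − 1.960) + Φ(−δ − 1.960) = Φ(1.172) + Φ(-5.092) = 0.8794 + 0.0000 = 0.8794.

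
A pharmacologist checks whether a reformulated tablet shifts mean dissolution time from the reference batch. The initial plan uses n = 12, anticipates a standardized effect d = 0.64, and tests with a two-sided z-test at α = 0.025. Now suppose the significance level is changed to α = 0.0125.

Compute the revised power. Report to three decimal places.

Power ≈ 0.389

δ = d·√n = 0.64 × √12 = 2.2170 (unchanged). New critical value: z_{0.0063} = 2.498.
Revised power = Φ(δ − 2.498) + Φ(−δ − 2.498) = Φ(-0.281) + Φ(-4.715) = 0.3895 + 0.0000 = 0.3895.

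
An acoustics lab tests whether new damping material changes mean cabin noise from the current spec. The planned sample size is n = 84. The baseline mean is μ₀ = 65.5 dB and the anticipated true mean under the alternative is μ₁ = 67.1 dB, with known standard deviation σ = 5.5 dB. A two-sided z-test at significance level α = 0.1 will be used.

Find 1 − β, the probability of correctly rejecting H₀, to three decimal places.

Power ≈ 0.846

Standardized effect: d = |μ₁ − μ₀| / σ = |67.1 − 65.5| / 5.5 = 0.2909
Noncentrality parameter: δ = d·√n = 0.2909 × √84 = 2.6662
Critical value for a two-sided test at α = 0.1: z_{α/2} = 1.645.
Power = Φ(δ − 1.645) + Φ(−δ − 1.645) = Φ(1.021) + Φ(-4.311) = 0.8465 + 0.0000 = 0.8465.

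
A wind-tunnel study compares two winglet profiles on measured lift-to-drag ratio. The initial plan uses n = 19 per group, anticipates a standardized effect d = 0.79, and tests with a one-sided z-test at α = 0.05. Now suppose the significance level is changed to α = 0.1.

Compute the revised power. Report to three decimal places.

δ = d·√(n/2) = 0.79 × √(19/2) = 2.4349 (unchanged). New critical value: z_{0.1} = 1.282.
Revised power = P(Z > 1.282 − δ) = Φ(1.153) = 0.8756.

Power ≈ 0.876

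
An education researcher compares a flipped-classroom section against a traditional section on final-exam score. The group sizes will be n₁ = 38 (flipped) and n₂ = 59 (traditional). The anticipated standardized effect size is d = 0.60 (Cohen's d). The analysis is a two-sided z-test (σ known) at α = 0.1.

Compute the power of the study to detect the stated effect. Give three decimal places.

Power ≈ 0.892

Noncentrality parameter: δ = d / √(1/n₁ + 1/n₂) = 0.60 / √(1/38 + 1/59) = 2.8846
Two-sided α = 0.1 → critical value z_{0.05} = 1.645.
Power = Φ(δ − 1.645) + Φ(−δ − 1.645) = Φ(1.240) + Φ(-4.529) = 0.8925 + 0.0000 = 0.8925.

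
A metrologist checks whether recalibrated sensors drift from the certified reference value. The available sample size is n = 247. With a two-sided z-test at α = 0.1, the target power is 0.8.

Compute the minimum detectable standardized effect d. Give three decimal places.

d ≈ 0.158

Need Φ(δ − 1.645) = 0.8, so δ = 1.645 + 0.842 = 2.486.
(Lower-tail contribution to power is negligible for δ > 0.)
δ = d·√n ⇒ d = δ/√n = 2.486/√247 = 0.1582.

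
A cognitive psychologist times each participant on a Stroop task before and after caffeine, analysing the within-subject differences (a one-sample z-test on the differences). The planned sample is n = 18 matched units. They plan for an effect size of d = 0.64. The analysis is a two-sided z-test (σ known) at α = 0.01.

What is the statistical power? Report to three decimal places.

Power ≈ 0.555

Noncentrality parameter: δ = d·√n = 0.64 × √18 = 2.7153
Critical value for a two-sided test at α = 0.01: z_{α/2} = 2.576.
Power = Φ(δ − 2.576) + Φ(−δ − 2.576) = Φ(0.139) + Φ(-5.291) = 0.5555 + 0.0000 = 0.5555.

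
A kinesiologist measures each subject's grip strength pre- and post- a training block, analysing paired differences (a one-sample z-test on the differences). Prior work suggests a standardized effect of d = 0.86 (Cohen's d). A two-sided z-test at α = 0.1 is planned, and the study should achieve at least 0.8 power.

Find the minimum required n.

Set Φ(δ − 1.645) = 0.8; then δ − 1.645 = Φ⁻¹(0.8) = 0.842, giving δ = 2.486.
(Ignoring the negligible lower-tail rejection probability gives the usual closed-form inversion.)
δ = d·√n ⇒ n = (δ/d)² = (2.486 / 0.86)² = 8.36.
Rounding up, n = 9.

n = 9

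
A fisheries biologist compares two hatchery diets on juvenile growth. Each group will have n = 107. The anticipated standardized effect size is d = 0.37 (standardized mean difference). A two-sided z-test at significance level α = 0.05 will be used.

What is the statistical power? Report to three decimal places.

Noncentrality parameter: δ = d·√(n/2) = 0.37 × √(107/2) = 2.7063
Critical value for a two-sided test at α = 0.05: z_{α/2} = 1.960.
Power = Φ(δ − 1.960) + Φ(−δ − 1.960) = Φ(0.746) + Φ(-4.666) = 0.7723 + 0.0000 = 0.7723.

Power ≈ 0.772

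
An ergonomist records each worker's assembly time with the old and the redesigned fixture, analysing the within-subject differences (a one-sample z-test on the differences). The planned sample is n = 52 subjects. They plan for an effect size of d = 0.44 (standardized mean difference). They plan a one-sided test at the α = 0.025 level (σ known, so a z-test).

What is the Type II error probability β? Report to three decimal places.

Noncentrality parameter: δ = d·√n = 0.44 × √52 = 3.1729
Critical value for a one-sided test at α = 0.025: z_α = 1.960.
Power = Φ(δ − 1.960) = Φ(1.213) = 0.8874.
Type II error: β = 1 − power = 1 − 0.8874 = 0.1126.

β ≈ 0.113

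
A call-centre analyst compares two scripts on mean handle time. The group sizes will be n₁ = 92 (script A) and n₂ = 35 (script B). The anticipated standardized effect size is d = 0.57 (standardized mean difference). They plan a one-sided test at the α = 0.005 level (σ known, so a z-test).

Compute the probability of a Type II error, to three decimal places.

Noncentrality parameter: λ = d / √(1/n₁ + 1/n₂) = 0.57 / √(1/92 + 1/35) = 2.8701
One-sided α = 0.005 → critical value z_{0.005} = 2.576.
Power = Φ(λ − 2.576) = Φ(0.294) = 0.6157.
Type II error: β = 1 − power = 1 − 0.6157 = 0.3843.

β ≈ 0.384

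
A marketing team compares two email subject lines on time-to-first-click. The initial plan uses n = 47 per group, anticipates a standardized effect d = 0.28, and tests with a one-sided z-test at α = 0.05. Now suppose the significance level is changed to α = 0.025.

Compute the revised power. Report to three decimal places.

δ = d·√(n/2) = 0.28 × √(47/2) = 1.3574 (unchanged). New critical value: z_{0.025} = 1.960.
Revised power = Φ(δ − 1.960) = Φ(-0.603) = 0.2734.

Power ≈ 0.273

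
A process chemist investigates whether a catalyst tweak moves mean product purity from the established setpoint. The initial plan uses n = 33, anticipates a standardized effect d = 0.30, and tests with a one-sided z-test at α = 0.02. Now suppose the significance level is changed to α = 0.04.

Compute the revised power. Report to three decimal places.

δ = d·√n = 0.30 × √33 = 1.7234 (unchanged). New critical value: z_{0.04} = 1.751.
Revised power = P(Z > 1.751 − δ) = Φ(-0.027) = 0.4891.

Power ≈ 0.489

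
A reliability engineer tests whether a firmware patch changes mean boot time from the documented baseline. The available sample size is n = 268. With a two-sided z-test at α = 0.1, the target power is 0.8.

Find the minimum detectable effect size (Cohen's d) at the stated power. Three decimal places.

d ≈ 0.152

Need Φ(δ − 1.645) = 0.8, so δ = 1.645 + 0.842 = 2.486.
(The second rejection-region term Φ(−δ − z_{α/2}) is negligible and dropped.)
δ = d·√n ⇒ d = δ/√n = 2.486/√268 = 0.1519.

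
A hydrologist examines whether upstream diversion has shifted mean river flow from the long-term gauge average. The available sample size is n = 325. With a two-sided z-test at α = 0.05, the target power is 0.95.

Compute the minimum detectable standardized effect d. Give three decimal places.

Required noncentrality: δ = z_{0.025} + z_{0.05} = 1.960 + 1.645 = 3.605.
(The second rejection-region term Φ(−δ − z_{α/2}) is negligible and dropped.)
δ = d·√n ⇒ d = δ/√n = 3.605/√325 = 0.2000.

d ≈ 0.200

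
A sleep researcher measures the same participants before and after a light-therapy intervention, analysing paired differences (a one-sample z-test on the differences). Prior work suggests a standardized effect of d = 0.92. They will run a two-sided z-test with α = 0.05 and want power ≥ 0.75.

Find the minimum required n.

n = 9

For power 0.75 need Φ(δ − z_{0.025}) = 0.75, so δ = z_{0.025} + z_{0.25} = 1.960 + 0.674 = 2.634.
(Ignoring the negligible lower-tail rejection probability gives the usual closed-form inversion.)
δ = d·√n ⇒ n = (δ/d)² = (2.634 / 0.92)² = 8.20.
Round up to the next whole unit.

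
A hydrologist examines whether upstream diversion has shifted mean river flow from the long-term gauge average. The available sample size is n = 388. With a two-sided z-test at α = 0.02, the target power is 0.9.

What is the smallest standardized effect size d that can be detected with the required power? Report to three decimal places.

d ≈ 0.183

Need Φ(δ − 2.326) = 0.9, so δ = 2.326 + 1.282 = 3.608.
(The second rejection-region term Φ(−δ − z_{α/2}) is negligible and dropped.)
δ = d·√n ⇒ d = δ/√n = 3.608/√388 = 0.1832.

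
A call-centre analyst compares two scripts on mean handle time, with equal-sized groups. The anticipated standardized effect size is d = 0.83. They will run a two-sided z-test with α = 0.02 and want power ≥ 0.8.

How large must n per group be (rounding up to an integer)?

n = 30 per group

Set Φ(δ − 2.326) = 0.8; then δ − 2.326 = Φ⁻¹(0.8) = 0.842, giving δ = 3.168.
(Ignoring the negligible lower-tail rejection probability gives the usual closed-form inversion.)
δ = d·√(n/2) ⇒ n = 2(δ/d)² = 2 × (3.168 / 0.83)² = 29.14.
Round up to the next whole unit.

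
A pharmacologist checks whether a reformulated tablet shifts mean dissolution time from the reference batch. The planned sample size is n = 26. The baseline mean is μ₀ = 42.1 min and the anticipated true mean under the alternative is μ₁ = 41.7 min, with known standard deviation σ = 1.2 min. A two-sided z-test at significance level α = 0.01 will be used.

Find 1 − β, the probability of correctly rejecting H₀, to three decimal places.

Power ≈ 0.190

Standardized effect: d = |μ₁ − μ₀| / σ = |41.7 − 42.1| / 1.2 = 0.3333
Noncentrality parameter: δ = d·√n = 0.3333 × √26 = 1.6997
Critical value for a two-sided test at α = 0.01: z_{α/2} = 2.576.
Power = Φ(δ − 2.576) + Φ(−δ − 2.576) = Φ(-0.876) + Φ(-4.276) = 0.1905 + 0.0000 = 0.1905.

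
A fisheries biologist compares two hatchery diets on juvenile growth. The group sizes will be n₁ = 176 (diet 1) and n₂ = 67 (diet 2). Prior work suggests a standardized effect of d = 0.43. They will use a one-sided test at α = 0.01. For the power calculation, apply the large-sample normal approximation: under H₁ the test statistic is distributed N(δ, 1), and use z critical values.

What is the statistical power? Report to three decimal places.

Power ≈ 0.748

Noncentrality parameter: δ = d / √(1/n₁ + 1/n₂) = 0.43 / √(1/176 + 1/67) = 2.9954
Critical value for a one-sided test at α = 0.01: z_α = 2.326.
Power = P(Z > 2.326 − δ) = Φ(0.669) = 0.7483.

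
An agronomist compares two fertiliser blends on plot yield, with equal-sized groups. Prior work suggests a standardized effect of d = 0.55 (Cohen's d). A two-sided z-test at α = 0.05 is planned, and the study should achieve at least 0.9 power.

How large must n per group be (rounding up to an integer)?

n = 70 per group

For power 0.9 need Φ(δ − z_{0.025}) = 0.9, so δ = z_{0.025} + z_{0.10} = 1.960 + 1.282 = 3.242.
(The Φ(−δ − z_{α/2}) term is vanishingly small for δ > 0 and is dropped in the standard sample-size formula.)
δ = d·√(n/2) ⇒ n = 2(δ/d)² = 2 × (3.242 / 0.55)² = 69.47.
Round up to the next whole unit.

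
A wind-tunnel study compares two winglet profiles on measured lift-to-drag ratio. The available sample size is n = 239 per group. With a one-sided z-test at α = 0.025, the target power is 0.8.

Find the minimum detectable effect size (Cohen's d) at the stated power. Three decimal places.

d ≈ 0.256

Need Φ(δ − 1.960) = 0.8, so δ = 1.960 + 0.842 = 2.802.
δ = d·√(n/2) ⇒ d = δ/√(n/2) = 2.802/√(239/2) = 0.2563.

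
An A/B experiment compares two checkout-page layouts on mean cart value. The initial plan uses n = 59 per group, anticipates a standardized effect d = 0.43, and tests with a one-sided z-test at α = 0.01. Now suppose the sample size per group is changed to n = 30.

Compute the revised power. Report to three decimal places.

Power ≈ 0.254

With n = 30 per group: δ = d·√(n/2) = 0.43 × √(30/2) = 1.6654. Critical value z_{0.01} = 2.326.
Revised power = Φ(δ − 2.326) = Φ(-0.661) = 0.2543.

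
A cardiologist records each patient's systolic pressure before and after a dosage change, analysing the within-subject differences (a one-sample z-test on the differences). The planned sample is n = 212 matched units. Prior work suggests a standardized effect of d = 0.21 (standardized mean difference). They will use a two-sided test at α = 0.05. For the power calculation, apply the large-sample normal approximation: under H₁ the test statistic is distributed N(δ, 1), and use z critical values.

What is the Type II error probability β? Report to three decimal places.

Noncentrality parameter: δ = d·√n = 0.21 × √212 = 3.0576
Two-sided α = 0.05 → critical value z_{0.025} = 1.960.
Power = Φ(δ − 1.960) + Φ(−δ − 1.960) = Φ(1.098) + Φ(-5.018) = 0.8638 + 0.0000 = 0.8638.
Type II error: β = 1 − power = 1 − 0.8638 = 0.1362.

β ≈ 0.136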